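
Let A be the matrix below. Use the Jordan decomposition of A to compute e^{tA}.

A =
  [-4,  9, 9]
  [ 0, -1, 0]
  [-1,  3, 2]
e^{tA} =
  [-3*t*exp(-t) + exp(-t), 9*t*exp(-t), 9*t*exp(-t)]
  [0, exp(-t), 0]
  [-t*exp(-t), 3*t*exp(-t), 3*t*exp(-t) + exp(-t)]

Strategy: write A = P · J · P⁻¹ where J is a Jordan canonical form, so e^{tA} = P · e^{tJ} · P⁻¹, and e^{tJ} can be computed block-by-block.

A has Jordan form
J =
  [-1,  1,  0]
  [ 0, -1,  0]
  [ 0,  0, -1]
(up to reordering of blocks).

Per-block formulas:
  For a 1×1 block at λ = -1: exp(t · [-1]) = [e^(-1t)].
  For a 2×2 Jordan block J_2(-1): exp(t · J_2(-1)) = e^(-1t)·(I + t·N), where N is the 2×2 nilpotent shift.

After assembling e^{tJ} and conjugating by P, we get:

e^{tA} =
  [-3*t*exp(-t) + exp(-t), 9*t*exp(-t), 9*t*exp(-t)]
  [0, exp(-t), 0]
  [-t*exp(-t), 3*t*exp(-t), 3*t*exp(-t) + exp(-t)]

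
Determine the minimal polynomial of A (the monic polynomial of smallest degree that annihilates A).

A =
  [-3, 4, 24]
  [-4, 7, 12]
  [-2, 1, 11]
x^2 - 10*x + 25

The characteristic polynomial is χ_A(x) = (x - 5)^3, so the eigenvalues are known. The minimal polynomial is
  m_A(x) = Π_λ (x − λ)^{k_λ}
where k_λ is the size of the *largest* Jordan block for λ (equivalently, the smallest k with (A − λI)^k v = 0 for every generalised eigenvector v of λ).

  λ = 5: largest Jordan block has size 2, contributing (x − 5)^2

So m_A(x) = (x - 5)^2 = x^2 - 10*x + 25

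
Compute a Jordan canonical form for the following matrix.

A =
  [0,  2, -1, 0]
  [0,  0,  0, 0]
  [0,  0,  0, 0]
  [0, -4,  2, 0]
J_2(0) ⊕ J_1(0) ⊕ J_1(0)

The characteristic polynomial is
  det(x·I − A) = x^4

Eigenvalues and multiplicities (the geometric multiplicity of λ is n − rank(A − λI), which equals the number of Jordan blocks for λ):
  λ = 0: algebraic multiplicity = 4, geometric multiplicity = 3

Determining the block sizes for each eigenvalue:
  λ = 0: 3 blocks summing to 4 forces exactly one block of size 2 and the rest size 1 → block sizes [2, 1, 1]

Assembling the blocks gives a Jordan form
J =
  [0, 1, 0, 0]
  [0, 0, 0, 0]
  [0, 0, 0, 0]
  [0, 0, 0, 0]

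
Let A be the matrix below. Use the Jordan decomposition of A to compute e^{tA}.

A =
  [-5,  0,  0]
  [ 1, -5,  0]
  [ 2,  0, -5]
e^{tA} =
  [exp(-5*t), 0, 0]
  [t*exp(-5*t), exp(-5*t), 0]
  [2*t*exp(-5*t), 0, exp(-5*t)]

Strategy: write A = P · J · P⁻¹ where J is a Jordan canonical form, so e^{tA} = P · e^{tJ} · P⁻¹, and e^{tJ} can be computed block-by-block.

A has Jordan form
J =
  [-5,  1,  0]
  [ 0, -5,  0]
  [ 0,  0, -5]
(up to reordering of blocks).

Per-block formulas:
  For a 1×1 block at λ = -5: exp(t · [-5]) = [e^(-5t)].
  For a 2×2 Jordan block J_2(-5): exp(t · J_2(-5)) = e^(-5t)·(I + t·N), where N is the 2×2 nilpotent shift.

After assembling e^{tJ} and conjugating by P, we get:

e^{tA} =
  [exp(-5*t), 0, 0]
  [t*exp(-5*t), exp(-5*t), 0]
  [2*t*exp(-5*t), 0, exp(-5*t)]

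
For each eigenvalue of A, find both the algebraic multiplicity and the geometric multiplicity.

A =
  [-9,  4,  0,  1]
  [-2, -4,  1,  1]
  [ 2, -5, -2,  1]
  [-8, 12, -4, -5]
λ = -5: alg = 4, geom = 2

Step 1 — factor the characteristic polynomial to read off the algebraic multiplicities:
  χ_A(x) = (x + 5)^4

Step 2 — compute geometric multiplicities via the rank-nullity identity g(λ) = n − rank(A − λI):
  rank(A − (-5)·I) = 2, so dim ker(A − (-5)·I) = n − 2 = 2

Summary:
  λ = -5: algebraic multiplicity = 4, geometric multiplicity = 2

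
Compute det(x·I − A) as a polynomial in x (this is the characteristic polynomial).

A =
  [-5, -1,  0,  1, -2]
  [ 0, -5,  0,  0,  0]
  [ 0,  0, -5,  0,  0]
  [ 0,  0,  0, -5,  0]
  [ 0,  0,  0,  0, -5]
x^5 + 25*x^4 + 250*x^3 + 1250*x^2 + 3125*x + 3125

Expanding det(x·I − A) (e.g. by cofactor expansion or by noting that A is similar to its Jordan form J, which has the same characteristic polynomial as A) gives
  χ_A(x) = x^5 + 25*x^4 + 250*x^3 + 1250*x^2 + 3125*x + 3125
which factors as (x + 5)^5. The eigenvalues (with algebraic multiplicities) are λ = -5 with multiplicity 5.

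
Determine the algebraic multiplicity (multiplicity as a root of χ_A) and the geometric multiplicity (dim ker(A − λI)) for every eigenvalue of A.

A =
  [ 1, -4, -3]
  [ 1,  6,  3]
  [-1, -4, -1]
λ = 2: alg = 3, geom = 2

Step 1 — factor the characteristic polynomial to read off the algebraic multiplicities:
  χ_A(x) = (x - 2)^3

Step 2 — compute geometric multiplicities via the rank-nullity identity g(λ) = n − rank(A − λI):
  rank(A − (2)·I) = 1, so dim ker(A − (2)·I) = n − 1 = 2

Summary:
  λ = 2: algebraic multiplicity = 3, geometric multiplicity = 2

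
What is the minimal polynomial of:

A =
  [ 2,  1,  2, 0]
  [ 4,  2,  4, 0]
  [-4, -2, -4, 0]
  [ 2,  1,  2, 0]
x^2

The characteristic polynomial is χ_A(x) = x^4, so the eigenvalues are known. The minimal polynomial is
  m_A(x) = Π_λ (x − λ)^{k_λ}
where k_λ is the size of the *largest* Jordan block for λ (equivalently, the smallest k with (A − λI)^k v = 0 for every generalised eigenvector v of λ).

  λ = 0: largest Jordan block has size 2, contributing (x − 0)^2

So m_A(x) = x^2 = x^2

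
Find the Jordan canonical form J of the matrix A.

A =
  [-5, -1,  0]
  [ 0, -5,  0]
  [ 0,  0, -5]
J_2(-5) ⊕ J_1(-5)

The characteristic polynomial is
  det(x·I − A) = x^3 + 15*x^2 + 75*x + 125 = (x + 5)^3

Eigenvalues and multiplicities (the geometric multiplicity of λ is n − rank(A − λI), which equals the number of Jordan blocks for λ):
  λ = -5: algebraic multiplicity = 3, geometric multiplicity = 2

Determining the block sizes for each eigenvalue:
  λ = -5: 2 blocks summing to 3 forces exactly one block of size 2 and the rest size 1 → block sizes [2, 1]

Assembling the blocks gives a Jordan form
J =
  [-5,  1,  0]
  [ 0, -5,  0]
  [ 0,  0, -5]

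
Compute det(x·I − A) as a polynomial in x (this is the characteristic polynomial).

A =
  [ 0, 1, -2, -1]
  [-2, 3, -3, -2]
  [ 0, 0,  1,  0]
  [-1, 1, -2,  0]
x^4 - 4*x^3 + 6*x^2 - 4*x + 1

Expanding det(x·I − A) (e.g. by cofactor expansion or by noting that A is similar to its Jordan form J, which has the same characteristic polynomial as A) gives
  χ_A(x) = x^4 - 4*x^3 + 6*x^2 - 4*x + 1
which factors as (x - 1)^4. The eigenvalues (with algebraic multiplicities) are λ = 1 with multiplicity 4.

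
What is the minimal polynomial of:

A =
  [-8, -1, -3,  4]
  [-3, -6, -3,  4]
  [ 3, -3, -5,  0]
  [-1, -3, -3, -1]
x^3 + 15*x^2 + 75*x + 125

The characteristic polynomial is χ_A(x) = (x + 5)^4, so the eigenvalues are known. The minimal polynomial is
  m_A(x) = Π_λ (x − λ)^{k_λ}
where k_λ is the size of the *largest* Jordan block for λ (equivalently, the smallest k with (A − λI)^k v = 0 for every generalised eigenvector v of λ).

  λ = -5: largest Jordan block has size 3, contributing (x + 5)^3

So m_A(x) = (x + 5)^3 = x^3 + 15*x^2 + 75*x + 125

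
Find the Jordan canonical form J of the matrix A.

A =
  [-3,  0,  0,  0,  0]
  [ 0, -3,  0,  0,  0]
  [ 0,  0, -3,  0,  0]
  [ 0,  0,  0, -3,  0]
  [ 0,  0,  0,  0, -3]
J_1(-3) ⊕ J_1(-3) ⊕ J_1(-3) ⊕ J_1(-3) ⊕ J_1(-3)

The characteristic polynomial is
  det(x·I − A) = x^5 + 15*x^4 + 90*x^3 + 270*x^2 + 405*x + 243 = (x + 3)^5

Eigenvalues and multiplicities (the geometric multiplicity of λ is n − rank(A − λI), which equals the number of Jordan blocks for λ):
  λ = -3: algebraic multiplicity = 5, geometric multiplicity = 5

Determining the block sizes for each eigenvalue:
  λ = -3: gm = am = 5, so every block has size 1 → block sizes [1, 1, 1, 1, 1]

Assembling the blocks gives a Jordan form
J =
  [-3,  0,  0,  0,  0]
  [ 0, -3,  0,  0,  0]
  [ 0,  0, -3,  0,  0]
  [ 0,  0,  0, -3,  0]
  [ 0,  0,  0,  0, -3]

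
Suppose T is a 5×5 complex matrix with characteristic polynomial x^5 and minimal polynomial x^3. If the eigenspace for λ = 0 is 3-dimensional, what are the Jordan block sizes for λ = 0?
Block sizes for λ = 0: [3, 1, 1]

Step 1 — from the characteristic polynomial, algebraic multiplicity of λ = 0 is 5. From dim ker(T − (0)·I) = 3, there are exactly 3 Jordan blocks for λ = 0.
Step 2 — from the minimal polynomial, the factor (x − 0)^3 tells us the largest block for λ = 0 has size 3.
Step 3 — with total size 5, 3 blocks, and largest block 3, the block sizes (in nonincreasing order) are [3, 1, 1].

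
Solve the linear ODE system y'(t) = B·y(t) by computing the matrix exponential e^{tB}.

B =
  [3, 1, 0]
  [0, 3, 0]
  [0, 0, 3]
e^{tB} =
  [exp(3*t), t*exp(3*t), 0]
  [0, exp(3*t), 0]
  [0, 0, exp(3*t)]

Strategy: write B = P · J · P⁻¹ where J is a Jordan canonical form, so e^{tB} = P · e^{tJ} · P⁻¹, and e^{tJ} can be computed block-by-block.

B has Jordan form
J =
  [3, 1, 0]
  [0, 3, 0]
  [0, 0, 3]
(up to reordering of blocks).

Per-block formulas:
  For a 1×1 block at λ = 3: exp(t · [3]) = [e^(3t)].
  For a 2×2 Jordan block J_2(3): exp(t · J_2(3)) = e^(3t)·(I + t·N), where N is the 2×2 nilpotent shift.

After assembling e^{tJ} and conjugating by P, we get:

e^{tB} =
  [exp(3*t), t*exp(3*t), 0]
  [0, exp(3*t), 0]
  [0, 0, exp(3*t)]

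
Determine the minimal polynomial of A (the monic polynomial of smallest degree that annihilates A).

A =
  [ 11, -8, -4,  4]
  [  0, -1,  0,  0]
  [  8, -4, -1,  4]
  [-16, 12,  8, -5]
x^2 - 2*x - 3

The characteristic polynomial is χ_A(x) = (x - 3)^2*(x + 1)^2, so the eigenvalues are known. The minimal polynomial is
  m_A(x) = Π_λ (x − λ)^{k_λ}
where k_λ is the size of the *largest* Jordan block for λ (equivalently, the smallest k with (A − λI)^k v = 0 for every generalised eigenvector v of λ).

  λ = -1: largest Jordan block has size 1, contributing (x + 1)
  λ = 3: largest Jordan block has size 1, contributing (x − 3)

So m_A(x) = (x - 3)*(x + 1) = x^2 - 2*x - 3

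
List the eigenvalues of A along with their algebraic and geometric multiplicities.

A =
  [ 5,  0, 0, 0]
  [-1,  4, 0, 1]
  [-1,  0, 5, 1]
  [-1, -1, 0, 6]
λ = 5: alg = 4, geom = 2

Step 1 — factor the characteristic polynomial to read off the algebraic multiplicities:
  χ_A(x) = (x - 5)^4

Step 2 — compute geometric multiplicities via the rank-nullity identity g(λ) = n − rank(A − λI):
  rank(A − (5)·I) = 2, so dim ker(A − (5)·I) = n − 2 = 2

Summary:
  λ = 5: algebraic multiplicity = 4, geometric multiplicity = 2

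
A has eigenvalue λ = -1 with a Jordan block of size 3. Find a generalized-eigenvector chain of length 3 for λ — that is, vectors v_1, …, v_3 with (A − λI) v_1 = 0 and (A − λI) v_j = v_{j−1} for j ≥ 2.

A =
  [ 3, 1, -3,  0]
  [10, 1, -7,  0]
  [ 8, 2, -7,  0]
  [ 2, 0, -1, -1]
A Jordan chain for λ = -1 of length 3:
v_1 = (2, 4, 4, 0)ᵀ
v_2 = (4, 10, 8, 2)ᵀ
v_3 = (1, 0, 0, 0)ᵀ

Let N = A − (-1)·I. We want v_3 with N^3 v_3 = 0 but N^2 v_3 ≠ 0; then v_{j-1} := N · v_j for j = 3, …, 2.

Pick v_3 = (1, 0, 0, 0)ᵀ.
Then v_2 = N · v_3 = (4, 10, 8, 2)ᵀ.
Then v_1 = N · v_2 = (2, 4, 4, 0)ᵀ.

Sanity check: (A − (-1)·I) v_1 = (0, 0, 0, 0)ᵀ = 0. ✓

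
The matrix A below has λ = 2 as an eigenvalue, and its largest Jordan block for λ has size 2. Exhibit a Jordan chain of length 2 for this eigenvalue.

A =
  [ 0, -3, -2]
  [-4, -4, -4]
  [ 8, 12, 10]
A Jordan chain for λ = 2 of length 2:
v_1 = (-2, -4, 8)ᵀ
v_2 = (1, 0, 0)ᵀ

Let N = A − (2)·I. We want v_2 with N^2 v_2 = 0 but N^1 v_2 ≠ 0; then v_{j-1} := N · v_j for j = 2, …, 2.

Pick v_2 = (1, 0, 0)ᵀ.
Then v_1 = N · v_2 = (-2, -4, 8)ᵀ.

Sanity check: (A − (2)·I) v_1 = (0, 0, 0)ᵀ = 0. ✓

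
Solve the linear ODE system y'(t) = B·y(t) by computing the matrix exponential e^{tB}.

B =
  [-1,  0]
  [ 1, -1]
e^{tB} =
  [exp(-t), 0]
  [t*exp(-t), exp(-t)]

Strategy: write B = P · J · P⁻¹ where J is a Jordan canonical form, so e^{tB} = P · e^{tJ} · P⁻¹, and e^{tJ} can be computed block-by-block.

B has Jordan form
J =
  [-1,  1]
  [ 0, -1]
(up to reordering of blocks).

Per-block formulas:
  For a 2×2 Jordan block J_2(-1): exp(t · J_2(-1)) = e^(-1t)·(I + t·N), where N is the 2×2 nilpotent shift.

After assembling e^{tJ} and conjugating by P, we get:

e^{tB} =
  [exp(-t), 0]
  [t*exp(-t), exp(-t)]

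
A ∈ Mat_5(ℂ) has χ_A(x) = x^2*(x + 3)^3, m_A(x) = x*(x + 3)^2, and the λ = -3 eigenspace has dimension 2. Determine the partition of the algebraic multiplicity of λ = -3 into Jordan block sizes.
Block sizes for λ = -3: [2, 1]

Step 1 — from the characteristic polynomial, algebraic multiplicity of λ = -3 is 3. From dim ker(A − (-3)·I) = 2, there are exactly 2 Jordan blocks for λ = -3.
Step 2 — from the minimal polynomial, the factor (x + 3)^2 tells us the largest block for λ = -3 has size 2.
Step 3 — with total size 3, 2 blocks, and largest block 2, the block sizes (in nonincreasing order) are [2, 1].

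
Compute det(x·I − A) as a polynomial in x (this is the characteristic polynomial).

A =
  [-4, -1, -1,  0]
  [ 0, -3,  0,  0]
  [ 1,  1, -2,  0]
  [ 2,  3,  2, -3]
x^4 + 12*x^3 + 54*x^2 + 108*x + 81

Expanding det(x·I − A) (e.g. by cofactor expansion or by noting that A is similar to its Jordan form J, which has the same characteristic polynomial as A) gives
  χ_A(x) = x^4 + 12*x^3 + 54*x^2 + 108*x + 81
which factors as (x + 3)^4. The eigenvalues (with algebraic multiplicities) are λ = -3 with multiplicity 4.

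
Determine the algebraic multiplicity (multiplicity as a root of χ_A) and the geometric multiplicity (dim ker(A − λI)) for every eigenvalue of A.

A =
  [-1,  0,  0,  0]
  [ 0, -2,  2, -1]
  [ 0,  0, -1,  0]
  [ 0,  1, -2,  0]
λ = -1: alg = 4, geom = 3

Step 1 — factor the characteristic polynomial to read off the algebraic multiplicities:
  χ_A(x) = (x + 1)^4

Step 2 — compute geometric multiplicities via the rank-nullity identity g(λ) = n − rank(A − λI):
  rank(A − (-1)·I) = 1, so dim ker(A − (-1)·I) = n − 1 = 3

Summary:
  λ = -1: algebraic multiplicity = 4, geometric multiplicity = 3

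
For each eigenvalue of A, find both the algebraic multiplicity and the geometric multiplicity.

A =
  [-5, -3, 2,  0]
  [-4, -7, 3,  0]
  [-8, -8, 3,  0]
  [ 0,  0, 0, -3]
λ = -3: alg = 4, geom = 2

Step 1 — factor the characteristic polynomial to read off the algebraic multiplicities:
  χ_A(x) = (x + 3)^4

Step 2 — compute geometric multiplicities via the rank-nullity identity g(λ) = n − rank(A − λI):
  rank(A − (-3)·I) = 2, so dim ker(A − (-3)·I) = n − 2 = 2

Summary:
  λ = -3: algebraic multiplicity = 4, geometric multiplicity = 2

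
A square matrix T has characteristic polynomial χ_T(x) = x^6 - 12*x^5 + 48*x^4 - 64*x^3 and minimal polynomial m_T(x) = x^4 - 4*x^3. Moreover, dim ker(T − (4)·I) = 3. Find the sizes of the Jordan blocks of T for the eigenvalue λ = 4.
Block sizes for λ = 4: [1, 1, 1]

Step 1 — from the characteristic polynomial, algebraic multiplicity of λ = 4 is 3. From dim ker(T − (4)·I) = 3, there are exactly 3 Jordan blocks for λ = 4.
Step 2 — from the minimal polynomial, the factor (x − 4) tells us the largest block for λ = 4 has size 1.
Step 3 — with total size 3, 3 blocks, and largest block 1, the block sizes (in nonincreasing order) are [1, 1, 1].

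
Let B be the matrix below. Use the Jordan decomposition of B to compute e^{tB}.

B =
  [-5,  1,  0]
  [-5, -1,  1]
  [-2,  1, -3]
e^{tB} =
  [-t^2*exp(-3*t)/2 - 2*t*exp(-3*t) + exp(-3*t), t*exp(-3*t), t^2*exp(-3*t)/2]
  [-t^2*exp(-3*t) - 5*t*exp(-3*t), 2*t*exp(-3*t) + exp(-3*t), t^2*exp(-3*t) + t*exp(-3*t)]
  [-t^2*exp(-3*t)/2 - 2*t*exp(-3*t), t*exp(-3*t), t^2*exp(-3*t)/2 + exp(-3*t)]

Strategy: write B = P · J · P⁻¹ where J is a Jordan canonical form, so e^{tB} = P · e^{tJ} · P⁻¹, and e^{tJ} can be computed block-by-block.

B has Jordan form
J =
  [-3,  1,  0]
  [ 0, -3,  1]
  [ 0,  0, -3]
(up to reordering of blocks).

Per-block formulas:
  For a 3×3 Jordan block J_3(-3): exp(t · J_3(-3)) = e^(-3t)·(I + t·N + (t^2/2)·N^2), where N is the 3×3 nilpotent shift.

After assembling e^{tJ} and conjugating by P, we get:

e^{tB} =
  [-t^2*exp(-3*t)/2 - 2*t*exp(-3*t) + exp(-3*t), t*exp(-3*t), t^2*exp(-3*t)/2]
  [-t^2*exp(-3*t) - 5*t*exp(-3*t), 2*t*exp(-3*t) + exp(-3*t), t^2*exp(-3*t) + t*exp(-3*t)]
  [-t^2*exp(-3*t)/2 - 2*t*exp(-3*t), t*exp(-3*t), t^2*exp(-3*t)/2 + exp(-3*t)]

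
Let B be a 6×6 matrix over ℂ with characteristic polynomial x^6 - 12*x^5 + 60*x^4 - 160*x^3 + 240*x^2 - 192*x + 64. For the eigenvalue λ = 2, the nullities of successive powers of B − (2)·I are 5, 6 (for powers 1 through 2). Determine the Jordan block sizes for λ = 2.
Block sizes for λ = 2: [2, 1, 1, 1, 1]

From the dimensions of kernels of powers, the number of Jordan blocks of size at least j is d_j − d_{j−1} where d_j = dim ker(N^j) (with d_0 = 0). Computing the differences gives [5, 1].
The number of blocks of size exactly k is (#blocks of size ≥ k) − (#blocks of size ≥ k + 1), so the partition is: 4 block(s) of size 1, 1 block(s) of size 2.
In nonincreasing order the block sizes are [2, 1, 1, 1, 1].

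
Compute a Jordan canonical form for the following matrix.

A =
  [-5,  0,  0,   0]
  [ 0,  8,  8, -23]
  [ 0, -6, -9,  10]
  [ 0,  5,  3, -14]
J_3(-5) ⊕ J_1(-5)

The characteristic polynomial is
  det(x·I − A) = x^4 + 20*x^3 + 150*x^2 + 500*x + 625 = (x + 5)^4

Eigenvalues and multiplicities (the geometric multiplicity of λ is n − rank(A − λI), which equals the number of Jordan blocks for λ):
  λ = -5: algebraic multiplicity = 4, geometric multiplicity = 2

Determining the block sizes for each eigenvalue:
  λ = -5: with am = 4 and gm = 2, the partition is not yet determined (e.g. several partitions of 4 into 2 parts exist). Let N = A − (-5)·I. Computing rank(N^1) = 2, rank(N^2) = 1, rank(N^3) = 0; the number of blocks of size ≥ j is rank(N^{j−1}) − rank(N^j), giving [2, 1, 1]. So we have 1 block(s) of size 3, 1 block(s) of size 1 → block sizes [3, 1]

Assembling the blocks gives a Jordan form
J =
  [-5,  1,  0,  0]
  [ 0, -5,  1,  0]
  [ 0,  0, -5,  0]
  [ 0,  0,  0, -5]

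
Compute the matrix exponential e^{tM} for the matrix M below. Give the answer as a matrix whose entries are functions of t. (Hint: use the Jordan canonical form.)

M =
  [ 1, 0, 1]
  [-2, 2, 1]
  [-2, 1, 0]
e^{tM} =
  [-t^2*exp(t) + exp(t), t^2*exp(t)/2, -t^2*exp(t)/2 + t*exp(t)]
  [-2*t^2*exp(t) - 2*t*exp(t), t^2*exp(t) + t*exp(t) + exp(t), -t^2*exp(t) + t*exp(t)]
  [-2*t*exp(t), t*exp(t), -t*exp(t) + exp(t)]

Strategy: write M = P · J · P⁻¹ where J is a Jordan canonical form, so e^{tM} = P · e^{tJ} · P⁻¹, and e^{tJ} can be computed block-by-block.

M has Jordan form
J =
  [1, 1, 0]
  [0, 1, 1]
  [0, 0, 1]
(up to reordering of blocks).

Per-block formulas:
  For a 3×3 Jordan block J_3(1): exp(t · J_3(1)) = e^(1t)·(I + t·N + (t^2/2)·N^2), where N is the 3×3 nilpotent shift.

After assembling e^{tJ} and conjugating by P, we get:

e^{tM} =
  [-t^2*exp(t) + exp(t), t^2*exp(t)/2, -t^2*exp(t)/2 + t*exp(t)]
  [-2*t^2*exp(t) - 2*t*exp(t), t^2*exp(t) + t*exp(t) + exp(t), -t^2*exp(t) + t*exp(t)]
  [-2*t*exp(t), t*exp(t), -t*exp(t) + exp(t)]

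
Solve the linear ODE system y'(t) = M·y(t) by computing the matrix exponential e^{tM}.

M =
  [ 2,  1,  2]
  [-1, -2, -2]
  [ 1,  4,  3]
e^{tM} =
  [t^2*exp(t) + t*exp(t) + exp(t), 3*t^2*exp(t) + t*exp(t), 2*t^2*exp(t) + 2*t*exp(t)]
  [-t*exp(t), -3*t*exp(t) + exp(t), -2*t*exp(t)]
  [-t^2*exp(t)/2 + t*exp(t), -3*t^2*exp(t)/2 + 4*t*exp(t), -t^2*exp(t) + 2*t*exp(t) + exp(t)]

Strategy: write M = P · J · P⁻¹ where J is a Jordan canonical form, so e^{tM} = P · e^{tJ} · P⁻¹, and e^{tJ} can be computed block-by-block.

M has Jordan form
J =
  [1, 1, 0]
  [0, 1, 1]
  [0, 0, 1]
(up to reordering of blocks).

Per-block formulas:
  For a 3×3 Jordan block J_3(1): exp(t · J_3(1)) = e^(1t)·(I + t·N + (t^2/2)·N^2), where N is the 3×3 nilpotent shift.

After assembling e^{tJ} and conjugating by P, we get:

e^{tM} =
  [t^2*exp(t) + t*exp(t) + exp(t), 3*t^2*exp(t) + t*exp(t), 2*t^2*exp(t) + 2*t*exp(t)]
  [-t*exp(t), -3*t*exp(t) + exp(t), -2*t*exp(t)]
  [-t^2*exp(t)/2 + t*exp(t), -3*t^2*exp(t)/2 + 4*t*exp(t), -t^2*exp(t) + 2*t*exp(t) + exp(t)]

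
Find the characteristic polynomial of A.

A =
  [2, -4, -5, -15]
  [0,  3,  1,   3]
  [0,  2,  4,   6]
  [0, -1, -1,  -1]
x^4 - 8*x^3 + 24*x^2 - 32*x + 16

Expanding det(x·I − A) (e.g. by cofactor expansion or by noting that A is similar to its Jordan form J, which has the same characteristic polynomial as A) gives
  χ_A(x) = x^4 - 8*x^3 + 24*x^2 - 32*x + 16
which factors as (x - 2)^4. The eigenvalues (with algebraic multiplicities) are λ = 2 with multiplicity 4.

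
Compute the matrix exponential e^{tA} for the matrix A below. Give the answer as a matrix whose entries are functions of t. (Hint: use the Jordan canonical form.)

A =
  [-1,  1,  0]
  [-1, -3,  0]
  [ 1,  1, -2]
e^{tA} =
  [t*exp(-2*t) + exp(-2*t), t*exp(-2*t), 0]
  [-t*exp(-2*t), -t*exp(-2*t) + exp(-2*t), 0]
  [t*exp(-2*t), t*exp(-2*t), exp(-2*t)]

Strategy: write A = P · J · P⁻¹ where J is a Jordan canonical form, so e^{tA} = P · e^{tJ} · P⁻¹, and e^{tJ} can be computed block-by-block.

A has Jordan form
J =
  [-2,  1,  0]
  [ 0, -2,  0]
  [ 0,  0, -2]
(up to reordering of blocks).

Per-block formulas:
  For a 1×1 block at λ = -2: exp(t · [-2]) = [e^(-2t)].
  For a 2×2 Jordan block J_2(-2): exp(t · J_2(-2)) = e^(-2t)·(I + t·N), where N is the 2×2 nilpotent shift.

After assembling e^{tJ} and conjugating by P, we get:

e^{tA} =
  [t*exp(-2*t) + exp(-2*t), t*exp(-2*t), 0]
  [-t*exp(-2*t), -t*exp(-2*t) + exp(-2*t), 0]
  [t*exp(-2*t), t*exp(-2*t), exp(-2*t)]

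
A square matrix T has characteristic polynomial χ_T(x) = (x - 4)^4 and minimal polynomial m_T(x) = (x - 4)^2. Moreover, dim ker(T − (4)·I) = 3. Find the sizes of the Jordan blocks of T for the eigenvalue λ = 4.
Block sizes for λ = 4: [2, 1, 1]

Step 1 — from the characteristic polynomial, algebraic multiplicity of λ = 4 is 4. From dim ker(T − (4)·I) = 3, there are exactly 3 Jordan blocks for λ = 4.
Step 2 — from the minimal polynomial, the factor (x − 4)^2 tells us the largest block for λ = 4 has size 2.
Step 3 — with total size 4, 3 blocks, and largest block 2, the block sizes (in nonincreasing order) are [2, 1, 1].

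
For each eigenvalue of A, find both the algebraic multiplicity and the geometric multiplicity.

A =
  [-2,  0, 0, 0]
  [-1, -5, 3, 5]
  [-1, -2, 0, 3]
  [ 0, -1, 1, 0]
λ = -2: alg = 3, geom = 2; λ = -1: alg = 1, geom = 1

Step 1 — factor the characteristic polynomial to read off the algebraic multiplicities:
  χ_A(x) = (x + 1)*(x + 2)^3

Step 2 — compute geometric multiplicities via the rank-nullity identity g(λ) = n − rank(A − λI):
  rank(A − (-2)·I) = 2, so dim ker(A − (-2)·I) = n − 2 = 2
  rank(A − (-1)·I) = 3, so dim ker(A − (-1)·I) = n − 3 = 1

Summary:
  λ = -2: algebraic multiplicity = 3, geometric multiplicity = 2
  λ = -1: algebraic multiplicity = 1, geometric multiplicity = 1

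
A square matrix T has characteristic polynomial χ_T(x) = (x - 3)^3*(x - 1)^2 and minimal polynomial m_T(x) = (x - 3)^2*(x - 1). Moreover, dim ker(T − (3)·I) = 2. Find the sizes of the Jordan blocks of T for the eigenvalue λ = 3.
Block sizes for λ = 3: [2, 1]

Step 1 — from the characteristic polynomial, algebraic multiplicity of λ = 3 is 3. From dim ker(T − (3)·I) = 2, there are exactly 2 Jordan blocks for λ = 3.
Step 2 — from the minimal polynomial, the factor (x − 3)^2 tells us the largest block for λ = 3 has size 2.
Step 3 — with total size 3, 2 blocks, and largest block 2, the block sizes (in nonincreasing order) are [2, 1].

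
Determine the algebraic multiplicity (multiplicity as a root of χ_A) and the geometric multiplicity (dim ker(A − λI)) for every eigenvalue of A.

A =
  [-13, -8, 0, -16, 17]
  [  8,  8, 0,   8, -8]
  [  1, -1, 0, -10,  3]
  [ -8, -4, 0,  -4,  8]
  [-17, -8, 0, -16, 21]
λ = 0: alg = 2, geom = 1; λ = 4: alg = 3, geom = 2

Step 1 — factor the characteristic polynomial to read off the algebraic multiplicities:
  χ_A(x) = x^2*(x - 4)^3

Step 2 — compute geometric multiplicities via the rank-nullity identity g(λ) = n − rank(A − λI):
  rank(A − (0)·I) = 4, so dim ker(A − (0)·I) = n − 4 = 1
  rank(A − (4)·I) = 3, so dim ker(A − (4)·I) = n − 3 = 2

Summary:
  λ = 0: algebraic multiplicity = 2, geometric multiplicity = 1
  λ = 4: algebraic multiplicity = 3, geometric multiplicity = 2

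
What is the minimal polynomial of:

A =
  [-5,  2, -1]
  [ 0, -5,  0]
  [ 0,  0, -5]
x^2 + 10*x + 25

The characteristic polynomial is χ_A(x) = (x + 5)^3, so the eigenvalues are known. The minimal polynomial is
  m_A(x) = Π_λ (x − λ)^{k_λ}
where k_λ is the size of the *largest* Jordan block for λ (equivalently, the smallest k with (A − λI)^k v = 0 for every generalised eigenvector v of λ).

  λ = -5: largest Jordan block has size 2, contributing (x + 5)^2

So m_A(x) = (x + 5)^2 = x^2 + 10*x + 25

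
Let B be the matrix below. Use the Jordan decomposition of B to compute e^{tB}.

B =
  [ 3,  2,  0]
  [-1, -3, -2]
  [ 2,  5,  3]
e^{tB} =
  [t^2*exp(t) + 2*t*exp(t) + exp(t), -2*t^2*exp(t) + 2*t*exp(t), -2*t^2*exp(t)]
  [-t^2*exp(t) - t*exp(t), 2*t^2*exp(t) - 4*t*exp(t) + exp(t), 2*t^2*exp(t) - 2*t*exp(t)]
  [3*t^2*exp(t)/2 + 2*t*exp(t), -3*t^2*exp(t) + 5*t*exp(t), -3*t^2*exp(t) + 2*t*exp(t) + exp(t)]

Strategy: write B = P · J · P⁻¹ where J is a Jordan canonical form, so e^{tB} = P · e^{tJ} · P⁻¹, and e^{tJ} can be computed block-by-block.

B has Jordan form
J =
  [1, 1, 0]
  [0, 1, 1]
  [0, 0, 1]
(up to reordering of blocks).

Per-block formulas:
  For a 3×3 Jordan block J_3(1): exp(t · J_3(1)) = e^(1t)·(I + t·N + (t^2/2)·N^2), where N is the 3×3 nilpotent shift.

After assembling e^{tJ} and conjugating by P, we get:

e^{tB} =
  [t^2*exp(t) + 2*t*exp(t) + exp(t), -2*t^2*exp(t) + 2*t*exp(t), -2*t^2*exp(t)]
  [-t^2*exp(t) - t*exp(t), 2*t^2*exp(t) - 4*t*exp(t) + exp(t), 2*t^2*exp(t) - 2*t*exp(t)]
  [3*t^2*exp(t)/2 + 2*t*exp(t), -3*t^2*exp(t) + 5*t*exp(t), -3*t^2*exp(t) + 2*t*exp(t) + exp(t)]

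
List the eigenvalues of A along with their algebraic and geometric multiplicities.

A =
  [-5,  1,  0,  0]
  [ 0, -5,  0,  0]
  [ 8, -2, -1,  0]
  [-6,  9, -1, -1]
λ = -5: alg = 2, geom = 1; λ = -1: alg = 2, geom = 1

Step 1 — factor the characteristic polynomial to read off the algebraic multiplicities:
  χ_A(x) = (x + 1)^2*(x + 5)^2

Step 2 — compute geometric multiplicities via the rank-nullity identity g(λ) = n − rank(A − λI):
  rank(A − (-5)·I) = 3, so dim ker(A − (-5)·I) = n − 3 = 1
  rank(A − (-1)·I) = 3, so dim ker(A − (-1)·I) = n − 3 = 1

Summary:
  λ = -5: algebraic multiplicity = 2, geometric multiplicity = 1
  λ = -1: algebraic multiplicity = 2, geometric multiplicity = 1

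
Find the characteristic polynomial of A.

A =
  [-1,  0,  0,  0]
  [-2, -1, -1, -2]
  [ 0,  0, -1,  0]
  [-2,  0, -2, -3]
x^4 + 6*x^3 + 12*x^2 + 10*x + 3

Expanding det(x·I − A) (e.g. by cofactor expansion or by noting that A is similar to its Jordan form J, which has the same characteristic polynomial as A) gives
  χ_A(x) = x^4 + 6*x^3 + 12*x^2 + 10*x + 3
which factors as (x + 1)^3*(x + 3). The eigenvalues (with algebraic multiplicities) are λ = -3 with multiplicity 1, λ = -1 with multiplicity 3.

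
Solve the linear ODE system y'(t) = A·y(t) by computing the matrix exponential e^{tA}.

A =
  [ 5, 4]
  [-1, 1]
e^{tA} =
  [2*t*exp(3*t) + exp(3*t), 4*t*exp(3*t)]
  [-t*exp(3*t), -2*t*exp(3*t) + exp(3*t)]

Strategy: write A = P · J · P⁻¹ where J is a Jordan canonical form, so e^{tA} = P · e^{tJ} · P⁻¹, and e^{tJ} can be computed block-by-block.

A has Jordan form
J =
  [3, 1]
  [0, 3]
(up to reordering of blocks).

Per-block formulas:
  For a 2×2 Jordan block J_2(3): exp(t · J_2(3)) = e^(3t)·(I + t·N), where N is the 2×2 nilpotent shift.

After assembling e^{tJ} and conjugating by P, we get:

e^{tA} =
  [2*t*exp(3*t) + exp(3*t), 4*t*exp(3*t)]
  [-t*exp(3*t), -2*t*exp(3*t) + exp(3*t)]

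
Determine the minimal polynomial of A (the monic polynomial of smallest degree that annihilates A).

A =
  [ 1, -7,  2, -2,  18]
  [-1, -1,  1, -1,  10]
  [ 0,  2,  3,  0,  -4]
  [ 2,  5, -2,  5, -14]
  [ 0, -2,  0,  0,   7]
x^3 - 9*x^2 + 27*x - 27

The characteristic polynomial is χ_A(x) = (x - 3)^5, so the eigenvalues are known. The minimal polynomial is
  m_A(x) = Π_λ (x − λ)^{k_λ}
where k_λ is the size of the *largest* Jordan block for λ (equivalently, the smallest k with (A − λI)^k v = 0 for every generalised eigenvector v of λ).

  λ = 3: largest Jordan block has size 3, contributing (x − 3)^3

So m_A(x) = (x - 3)^3 = x^3 - 9*x^2 + 27*x - 27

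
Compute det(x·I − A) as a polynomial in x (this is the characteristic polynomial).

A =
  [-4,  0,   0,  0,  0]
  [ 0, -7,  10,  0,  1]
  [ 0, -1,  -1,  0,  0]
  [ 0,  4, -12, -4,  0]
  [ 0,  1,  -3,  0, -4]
x^5 + 20*x^4 + 160*x^3 + 640*x^2 + 1280*x + 1024

Expanding det(x·I − A) (e.g. by cofactor expansion or by noting that A is similar to its Jordan form J, which has the same characteristic polynomial as A) gives
  χ_A(x) = x^5 + 20*x^4 + 160*x^3 + 640*x^2 + 1280*x + 1024
which factors as (x + 4)^5. The eigenvalues (with algebraic multiplicities) are λ = -4 with multiplicity 5.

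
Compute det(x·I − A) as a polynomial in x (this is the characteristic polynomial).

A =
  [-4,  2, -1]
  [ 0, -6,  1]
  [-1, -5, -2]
x^3 + 12*x^2 + 48*x + 64

Expanding det(x·I − A) (e.g. by cofactor expansion or by noting that A is similar to its Jordan form J, which has the same characteristic polynomial as A) gives
  χ_A(x) = x^3 + 12*x^2 + 48*x + 64
which factors as (x + 4)^3. The eigenvalues (with algebraic multiplicities) are λ = -4 with multiplicity 3.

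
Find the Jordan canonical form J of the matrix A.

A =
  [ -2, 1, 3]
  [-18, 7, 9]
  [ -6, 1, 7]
J_2(4) ⊕ J_1(4)

The characteristic polynomial is
  det(x·I − A) = x^3 - 12*x^2 + 48*x - 64 = (x - 4)^3

Eigenvalues and multiplicities (the geometric multiplicity of λ is n − rank(A − λI), which equals the number of Jordan blocks for λ):
  λ = 4: algebraic multiplicity = 3, geometric multiplicity = 2

Determining the block sizes for each eigenvalue:
  λ = 4: 2 blocks summing to 3 forces exactly one block of size 2 and the rest size 1 → block sizes [2, 1]

Assembling the blocks gives a Jordan form
J =
  [4, 1, 0]
  [0, 4, 0]
  [0, 0, 4]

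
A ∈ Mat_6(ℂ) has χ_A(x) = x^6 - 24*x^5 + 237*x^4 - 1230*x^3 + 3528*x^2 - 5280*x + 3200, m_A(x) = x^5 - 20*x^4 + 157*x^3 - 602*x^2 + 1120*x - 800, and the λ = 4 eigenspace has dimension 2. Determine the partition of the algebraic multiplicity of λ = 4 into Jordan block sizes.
Block sizes for λ = 4: [2, 1]

Step 1 — from the characteristic polynomial, algebraic multiplicity of λ = 4 is 3. From dim ker(A − (4)·I) = 2, there are exactly 2 Jordan blocks for λ = 4.
Step 2 — from the minimal polynomial, the factor (x − 4)^2 tells us the largest block for λ = 4 has size 2.
Step 3 — with total size 3, 2 blocks, and largest block 2, the block sizes (in nonincreasing order) are [2, 1].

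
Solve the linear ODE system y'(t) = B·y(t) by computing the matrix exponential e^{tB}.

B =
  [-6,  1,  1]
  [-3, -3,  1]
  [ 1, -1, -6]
e^{tB} =
  [-t^2*exp(-5*t)/2 - t*exp(-5*t) + exp(-5*t), t*exp(-5*t), -t^2*exp(-5*t)/2 + t*exp(-5*t)]
  [-t^2*exp(-5*t) - 3*t*exp(-5*t), 2*t*exp(-5*t) + exp(-5*t), -t^2*exp(-5*t) + t*exp(-5*t)]
  [t^2*exp(-5*t)/2 + t*exp(-5*t), -t*exp(-5*t), t^2*exp(-5*t)/2 - t*exp(-5*t) + exp(-5*t)]

Strategy: write B = P · J · P⁻¹ where J is a Jordan canonical form, so e^{tB} = P · e^{tJ} · P⁻¹, and e^{tJ} can be computed block-by-block.

B has Jordan form
J =
  [-5,  1,  0]
  [ 0, -5,  1]
  [ 0,  0, -5]
(up to reordering of blocks).

Per-block formulas:
  For a 3×3 Jordan block J_3(-5): exp(t · J_3(-5)) = e^(-5t)·(I + t·N + (t^2/2)·N^2), where N is the 3×3 nilpotent shift.

After assembling e^{tJ} and conjugating by P, we get:

e^{tB} =
  [-t^2*exp(-5*t)/2 - t*exp(-5*t) + exp(-5*t), t*exp(-5*t), -t^2*exp(-5*t)/2 + t*exp(-5*t)]
  [-t^2*exp(-5*t) - 3*t*exp(-5*t), 2*t*exp(-5*t) + exp(-5*t), -t^2*exp(-5*t) + t*exp(-5*t)]
  [t^2*exp(-5*t)/2 + t*exp(-5*t), -t*exp(-5*t), t^2*exp(-5*t)/2 - t*exp(-5*t) + exp(-5*t)]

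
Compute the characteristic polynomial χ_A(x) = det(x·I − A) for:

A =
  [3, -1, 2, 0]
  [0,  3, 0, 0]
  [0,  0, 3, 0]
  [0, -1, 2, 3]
x^4 - 12*x^3 + 54*x^2 - 108*x + 81

Expanding det(x·I − A) (e.g. by cofactor expansion or by noting that A is similar to its Jordan form J, which has the same characteristic polynomial as A) gives
  χ_A(x) = x^4 - 12*x^3 + 54*x^2 - 108*x + 81
which factors as (x - 3)^4. The eigenvalues (with algebraic multiplicities) are λ = 3 with multiplicity 4.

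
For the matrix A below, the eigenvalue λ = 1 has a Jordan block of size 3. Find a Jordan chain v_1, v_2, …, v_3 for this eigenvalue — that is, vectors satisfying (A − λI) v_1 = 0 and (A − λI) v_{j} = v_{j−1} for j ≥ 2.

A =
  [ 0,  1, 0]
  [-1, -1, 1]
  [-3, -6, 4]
A Jordan chain for λ = 1 of length 3:
v_1 = (-3, -3, -9)ᵀ
v_2 = (1, -2, -6)ᵀ
v_3 = (0, 1, 0)ᵀ

Let N = A − (1)·I. We want v_3 with N^3 v_3 = 0 but N^2 v_3 ≠ 0; then v_{j-1} := N · v_j for j = 3, …, 2.

Pick v_3 = (0, 1, 0)ᵀ.
Then v_2 = N · v_3 = (1, -2, -6)ᵀ.
Then v_1 = N · v_2 = (-3, -3, -9)ᵀ.

Sanity check: (A − (1)·I) v_1 = (0, 0, 0)ᵀ = 0. ✓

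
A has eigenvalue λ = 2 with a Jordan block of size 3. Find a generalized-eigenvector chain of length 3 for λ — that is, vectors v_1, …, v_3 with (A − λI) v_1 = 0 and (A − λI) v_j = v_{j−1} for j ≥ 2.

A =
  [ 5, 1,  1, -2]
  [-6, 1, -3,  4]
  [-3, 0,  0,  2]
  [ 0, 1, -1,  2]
A Jordan chain for λ = 2 of length 3:
v_1 = (0, -3, -3, -3)ᵀ
v_2 = (3, -6, -3, 0)ᵀ
v_3 = (1, 0, 0, 0)ᵀ

Let N = A − (2)·I. We want v_3 with N^3 v_3 = 0 but N^2 v_3 ≠ 0; then v_{j-1} := N · v_j for j = 3, …, 2.

Pick v_3 = (1, 0, 0, 0)ᵀ.
Then v_2 = N · v_3 = (3, -6, -3, 0)ᵀ.
Then v_1 = N · v_2 = (0, -3, -3, -3)ᵀ.

Sanity check: (A − (2)·I) v_1 = (0, 0, 0, 0)ᵀ = 0. ✓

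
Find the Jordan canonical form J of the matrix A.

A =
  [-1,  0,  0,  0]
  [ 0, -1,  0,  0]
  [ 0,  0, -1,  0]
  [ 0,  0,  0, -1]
J_1(-1) ⊕ J_1(-1) ⊕ J_1(-1) ⊕ J_1(-1)

The characteristic polynomial is
  det(x·I − A) = x^4 + 4*x^3 + 6*x^2 + 4*x + 1 = (x + 1)^4

Eigenvalues and multiplicities (the geometric multiplicity of λ is n − rank(A − λI), which equals the number of Jordan blocks for λ):
  λ = -1: algebraic multiplicity = 4, geometric multiplicity = 4

Determining the block sizes for each eigenvalue:
  λ = -1: gm = am = 4, so every block has size 1 → block sizes [1, 1, 1, 1]

Assembling the blocks gives a Jordan form
J =
  [-1,  0,  0,  0]
  [ 0, -1,  0,  0]
  [ 0,  0, -1,  0]
  [ 0,  0,  0, -1]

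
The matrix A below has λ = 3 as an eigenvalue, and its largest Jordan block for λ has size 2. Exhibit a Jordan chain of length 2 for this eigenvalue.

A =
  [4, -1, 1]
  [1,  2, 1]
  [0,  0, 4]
A Jordan chain for λ = 3 of length 2:
v_1 = (1, 1, 0)ᵀ
v_2 = (1, 0, 0)ᵀ

Let N = A − (3)·I. We want v_2 with N^2 v_2 = 0 but N^1 v_2 ≠ 0; then v_{j-1} := N · v_j for j = 2, …, 2.

Pick v_2 = (1, 0, 0)ᵀ.
Then v_1 = N · v_2 = (1, 1, 0)ᵀ.

Sanity check: (A − (3)·I) v_1 = (0, 0, 0)ᵀ = 0. ✓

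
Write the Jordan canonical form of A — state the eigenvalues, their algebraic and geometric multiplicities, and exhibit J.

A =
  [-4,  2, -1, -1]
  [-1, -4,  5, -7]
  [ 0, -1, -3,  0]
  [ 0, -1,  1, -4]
J_3(-4) ⊕ J_1(-3)

The characteristic polynomial is
  det(x·I − A) = x^4 + 15*x^3 + 84*x^2 + 208*x + 192 = (x + 3)*(x + 4)^3

Eigenvalues and multiplicities (the geometric multiplicity of λ is n − rank(A − λI), which equals the number of Jordan blocks for λ):
  λ = -4: algebraic multiplicity = 3, geometric multiplicity = 1
  λ = -3: algebraic multiplicity = 1, geometric multiplicity = 1

Determining the block sizes for each eigenvalue:
  λ = -4: one block (gm = 1), so the single block has size am = 3 → block sizes [3]
  λ = -3: one block (gm = 1), so the single block has size am = 1 → block sizes [1]

Assembling the blocks gives a Jordan form
J =
  [-4,  1,  0,  0]
  [ 0, -4,  1,  0]
  [ 0,  0, -4,  0]
  [ 0,  0,  0, -3]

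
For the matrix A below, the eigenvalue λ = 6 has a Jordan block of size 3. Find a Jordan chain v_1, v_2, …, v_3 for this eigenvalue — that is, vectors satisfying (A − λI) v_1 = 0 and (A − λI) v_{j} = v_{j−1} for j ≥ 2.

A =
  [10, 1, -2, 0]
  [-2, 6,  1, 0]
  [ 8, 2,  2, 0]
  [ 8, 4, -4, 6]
A Jordan chain for λ = 6 of length 3:
v_1 = (-2, 0, -4, -8)ᵀ
v_2 = (4, -2, 8, 8)ᵀ
v_3 = (1, 0, 0, 0)ᵀ

Let N = A − (6)·I. We want v_3 with N^3 v_3 = 0 but N^2 v_3 ≠ 0; then v_{j-1} := N · v_j for j = 3, …, 2.

Pick v_3 = (1, 0, 0, 0)ᵀ.
Then v_2 = N · v_3 = (4, -2, 8, 8)ᵀ.
Then v_1 = N · v_2 = (-2, 0, -4, -8)ᵀ.

Sanity check: (A − (6)·I) v_1 = (0, 0, 0, 0)ᵀ = 0. ✓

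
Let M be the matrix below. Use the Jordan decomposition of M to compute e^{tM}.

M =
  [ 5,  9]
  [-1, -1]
e^{tM} =
  [3*t*exp(2*t) + exp(2*t), 9*t*exp(2*t)]
  [-t*exp(2*t), -3*t*exp(2*t) + exp(2*t)]

Strategy: write M = P · J · P⁻¹ where J is a Jordan canonical form, so e^{tM} = P · e^{tJ} · P⁻¹, and e^{tJ} can be computed block-by-block.

M has Jordan form
J =
  [2, 1]
  [0, 2]
(up to reordering of blocks).

Per-block formulas:
  For a 2×2 Jordan block J_2(2): exp(t · J_2(2)) = e^(2t)·(I + t·N), where N is the 2×2 nilpotent shift.

After assembling e^{tJ} and conjugating by P, we get:

e^{tM} =
  [3*t*exp(2*t) + exp(2*t), 9*t*exp(2*t)]
  [-t*exp(2*t), -3*t*exp(2*t) + exp(2*t)]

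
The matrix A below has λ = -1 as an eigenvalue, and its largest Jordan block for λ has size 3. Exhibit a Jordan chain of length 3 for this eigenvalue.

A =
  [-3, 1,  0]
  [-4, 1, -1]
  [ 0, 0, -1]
A Jordan chain for λ = -1 of length 3:
v_1 = (-1, -2, 0)ᵀ
v_2 = (0, -1, 0)ᵀ
v_3 = (0, 0, 1)ᵀ

Let N = A − (-1)·I. We want v_3 with N^3 v_3 = 0 but N^2 v_3 ≠ 0; then v_{j-1} := N · v_j for j = 3, …, 2.

Pick v_3 = (0, 0, 1)ᵀ.
Then v_2 = N · v_3 = (0, -1, 0)ᵀ.
Then v_1 = N · v_2 = (-1, -2, 0)ᵀ.

Sanity check: (A − (-1)·I) v_1 = (0, 0, 0)ᵀ = 0. ✓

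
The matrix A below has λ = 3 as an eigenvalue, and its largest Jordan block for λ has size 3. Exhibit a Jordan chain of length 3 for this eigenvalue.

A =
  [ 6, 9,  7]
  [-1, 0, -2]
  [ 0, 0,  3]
A Jordan chain for λ = 3 of length 3:
v_1 = (3, -1, 0)ᵀ
v_2 = (7, -2, 0)ᵀ
v_3 = (0, 0, 1)ᵀ

Let N = A − (3)·I. We want v_3 with N^3 v_3 = 0 but N^2 v_3 ≠ 0; then v_{j-1} := N · v_j for j = 3, …, 2.

Pick v_3 = (0, 0, 1)ᵀ.
Then v_2 = N · v_3 = (7, -2, 0)ᵀ.
Then v_1 = N · v_2 = (3, -1, 0)ᵀ.

Sanity check: (A − (3)·I) v_1 = (0, 0, 0)ᵀ = 0. ✓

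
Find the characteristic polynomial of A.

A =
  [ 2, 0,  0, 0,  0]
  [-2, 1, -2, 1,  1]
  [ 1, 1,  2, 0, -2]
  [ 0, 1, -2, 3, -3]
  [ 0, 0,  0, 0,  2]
x^5 - 10*x^4 + 40*x^3 - 80*x^2 + 80*x - 32

Expanding det(x·I − A) (e.g. by cofactor expansion or by noting that A is similar to its Jordan form J, which has the same characteristic polynomial as A) gives
  χ_A(x) = x^5 - 10*x^4 + 40*x^3 - 80*x^2 + 80*x - 32
which factors as (x - 2)^5. The eigenvalues (with algebraic multiplicities) are λ = 2 with multiplicity 5.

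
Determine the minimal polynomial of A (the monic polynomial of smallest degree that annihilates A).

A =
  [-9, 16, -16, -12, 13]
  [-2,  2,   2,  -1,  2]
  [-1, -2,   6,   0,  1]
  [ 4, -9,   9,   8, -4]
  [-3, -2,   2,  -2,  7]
x^4 - 10*x^3 + 33*x^2 - 40*x + 16

The characteristic polynomial is χ_A(x) = (x - 4)^3*(x - 1)^2, so the eigenvalues are known. The minimal polynomial is
  m_A(x) = Π_λ (x − λ)^{k_λ}
where k_λ is the size of the *largest* Jordan block for λ (equivalently, the smallest k with (A − λI)^k v = 0 for every generalised eigenvector v of λ).

  λ = 1: largest Jordan block has size 2, contributing (x − 1)^2
  λ = 4: largest Jordan block has size 2, contributing (x − 4)^2

So m_A(x) = (x - 4)^2*(x - 1)^2 = x^4 - 10*x^3 + 33*x^2 - 40*x + 16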